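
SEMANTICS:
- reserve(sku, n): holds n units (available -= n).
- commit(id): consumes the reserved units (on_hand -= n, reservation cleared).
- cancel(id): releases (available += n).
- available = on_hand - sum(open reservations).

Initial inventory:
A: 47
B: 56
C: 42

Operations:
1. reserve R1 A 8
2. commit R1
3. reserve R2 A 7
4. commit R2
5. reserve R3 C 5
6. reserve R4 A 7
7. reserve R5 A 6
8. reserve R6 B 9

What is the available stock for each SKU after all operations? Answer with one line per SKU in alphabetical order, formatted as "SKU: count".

Step 1: reserve R1 A 8 -> on_hand[A=47 B=56 C=42] avail[A=39 B=56 C=42] open={R1}
Step 2: commit R1 -> on_hand[A=39 B=56 C=42] avail[A=39 B=56 C=42] open={}
Step 3: reserve R2 A 7 -> on_hand[A=39 B=56 C=42] avail[A=32 B=56 C=42] open={R2}
Step 4: commit R2 -> on_hand[A=32 B=56 C=42] avail[A=32 B=56 C=42] open={}
Step 5: reserve R3 C 5 -> on_hand[A=32 B=56 C=42] avail[A=32 B=56 C=37] open={R3}
Step 6: reserve R4 A 7 -> on_hand[A=32 B=56 C=42] avail[A=25 B=56 C=37] open={R3,R4}
Step 7: reserve R5 A 6 -> on_hand[A=32 B=56 C=42] avail[A=19 B=56 C=37] open={R3,R4,R5}
Step 8: reserve R6 B 9 -> on_hand[A=32 B=56 C=42] avail[A=19 B=47 C=37] open={R3,R4,R5,R6}

Answer: A: 19
B: 47
C: 37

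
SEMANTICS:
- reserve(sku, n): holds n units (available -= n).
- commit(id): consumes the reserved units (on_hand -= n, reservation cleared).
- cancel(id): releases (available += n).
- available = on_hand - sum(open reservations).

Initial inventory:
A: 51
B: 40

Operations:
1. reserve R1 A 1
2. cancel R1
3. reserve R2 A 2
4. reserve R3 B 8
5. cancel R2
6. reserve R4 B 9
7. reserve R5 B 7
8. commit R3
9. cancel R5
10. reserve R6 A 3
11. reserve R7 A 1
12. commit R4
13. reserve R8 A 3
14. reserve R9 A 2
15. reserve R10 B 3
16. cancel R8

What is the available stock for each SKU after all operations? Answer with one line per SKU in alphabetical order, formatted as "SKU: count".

Answer: A: 45
B: 20

Derivation:
Step 1: reserve R1 A 1 -> on_hand[A=51 B=40] avail[A=50 B=40] open={R1}
Step 2: cancel R1 -> on_hand[A=51 B=40] avail[A=51 B=40] open={}
Step 3: reserve R2 A 2 -> on_hand[A=51 B=40] avail[A=49 B=40] open={R2}
Step 4: reserve R3 B 8 -> on_hand[A=51 B=40] avail[A=49 B=32] open={R2,R3}
Step 5: cancel R2 -> on_hand[A=51 B=40] avail[A=51 B=32] open={R3}
Step 6: reserve R4 B 9 -> on_hand[A=51 B=40] avail[A=51 B=23] open={R3,R4}
Step 7: reserve R5 B 7 -> on_hand[A=51 B=40] avail[A=51 B=16] open={R3,R4,R5}
Step 8: commit R3 -> on_hand[A=51 B=32] avail[A=51 B=16] open={R4,R5}
Step 9: cancel R5 -> on_hand[A=51 B=32] avail[A=51 B=23] open={R4}
Step 10: reserve R6 A 3 -> on_hand[A=51 B=32] avail[A=48 B=23] open={R4,R6}
Step 11: reserve R7 A 1 -> on_hand[A=51 B=32] avail[A=47 B=23] open={R4,R6,R7}
Step 12: commit R4 -> on_hand[A=51 B=23] avail[A=47 B=23] open={R6,R7}
Step 13: reserve R8 A 3 -> on_hand[A=51 B=23] avail[A=44 B=23] open={R6,R7,R8}
Step 14: reserve R9 A 2 -> on_hand[A=51 B=23] avail[A=42 B=23] open={R6,R7,R8,R9}
Step 15: reserve R10 B 3 -> on_hand[A=51 B=23] avail[A=42 B=20] open={R10,R6,R7,R8,R9}
Step 16: cancel R8 -> on_hand[A=51 B=23] avail[A=45 B=20] open={R10,R6,R7,R9}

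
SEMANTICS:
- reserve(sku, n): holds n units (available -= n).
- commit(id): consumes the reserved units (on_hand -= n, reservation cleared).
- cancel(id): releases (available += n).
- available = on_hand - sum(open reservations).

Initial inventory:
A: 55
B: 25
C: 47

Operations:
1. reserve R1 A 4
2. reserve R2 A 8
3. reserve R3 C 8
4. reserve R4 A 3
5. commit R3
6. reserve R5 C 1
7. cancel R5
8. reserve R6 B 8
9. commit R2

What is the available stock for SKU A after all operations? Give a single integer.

Step 1: reserve R1 A 4 -> on_hand[A=55 B=25 C=47] avail[A=51 B=25 C=47] open={R1}
Step 2: reserve R2 A 8 -> on_hand[A=55 B=25 C=47] avail[A=43 B=25 C=47] open={R1,R2}
Step 3: reserve R3 C 8 -> on_hand[A=55 B=25 C=47] avail[A=43 B=25 C=39] open={R1,R2,R3}
Step 4: reserve R4 A 3 -> on_hand[A=55 B=25 C=47] avail[A=40 B=25 C=39] open={R1,R2,R3,R4}
Step 5: commit R3 -> on_hand[A=55 B=25 C=39] avail[A=40 B=25 C=39] open={R1,R2,R4}
Step 6: reserve R5 C 1 -> on_hand[A=55 B=25 C=39] avail[A=40 B=25 C=38] open={R1,R2,R4,R5}
Step 7: cancel R5 -> on_hand[A=55 B=25 C=39] avail[A=40 B=25 C=39] open={R1,R2,R4}
Step 8: reserve R6 B 8 -> on_hand[A=55 B=25 C=39] avail[A=40 B=17 C=39] open={R1,R2,R4,R6}
Step 9: commit R2 -> on_hand[A=47 B=25 C=39] avail[A=40 B=17 C=39] open={R1,R4,R6}
Final available[A] = 40

Answer: 40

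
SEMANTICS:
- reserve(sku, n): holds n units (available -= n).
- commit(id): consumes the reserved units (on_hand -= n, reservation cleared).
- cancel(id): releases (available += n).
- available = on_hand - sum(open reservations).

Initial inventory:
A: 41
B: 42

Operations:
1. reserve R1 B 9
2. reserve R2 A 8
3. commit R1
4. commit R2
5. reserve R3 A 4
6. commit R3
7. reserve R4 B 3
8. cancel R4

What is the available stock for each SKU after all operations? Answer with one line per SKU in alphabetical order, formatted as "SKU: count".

Answer: A: 29
B: 33

Derivation:
Step 1: reserve R1 B 9 -> on_hand[A=41 B=42] avail[A=41 B=33] open={R1}
Step 2: reserve R2 A 8 -> on_hand[A=41 B=42] avail[A=33 B=33] open={R1,R2}
Step 3: commit R1 -> on_hand[A=41 B=33] avail[A=33 B=33] open={R2}
Step 4: commit R2 -> on_hand[A=33 B=33] avail[A=33 B=33] open={}
Step 5: reserve R3 A 4 -> on_hand[A=33 B=33] avail[A=29 B=33] open={R3}
Step 6: commit R3 -> on_hand[A=29 B=33] avail[A=29 B=33] open={}
Step 7: reserve R4 B 3 -> on_hand[A=29 B=33] avail[A=29 B=30] open={R4}
Step 8: cancel R4 -> on_hand[A=29 B=33] avail[A=29 B=33] open={}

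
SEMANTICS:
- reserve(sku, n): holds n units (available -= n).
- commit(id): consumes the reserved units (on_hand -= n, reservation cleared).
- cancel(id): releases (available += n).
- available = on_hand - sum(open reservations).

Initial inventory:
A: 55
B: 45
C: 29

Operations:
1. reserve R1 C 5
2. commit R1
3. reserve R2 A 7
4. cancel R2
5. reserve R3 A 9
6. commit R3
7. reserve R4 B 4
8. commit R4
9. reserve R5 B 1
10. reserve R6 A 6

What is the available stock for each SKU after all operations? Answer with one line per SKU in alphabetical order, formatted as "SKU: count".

Step 1: reserve R1 C 5 -> on_hand[A=55 B=45 C=29] avail[A=55 B=45 C=24] open={R1}
Step 2: commit R1 -> on_hand[A=55 B=45 C=24] avail[A=55 B=45 C=24] open={}
Step 3: reserve R2 A 7 -> on_hand[A=55 B=45 C=24] avail[A=48 B=45 C=24] open={R2}
Step 4: cancel R2 -> on_hand[A=55 B=45 C=24] avail[A=55 B=45 C=24] open={}
Step 5: reserve R3 A 9 -> on_hand[A=55 B=45 C=24] avail[A=46 B=45 C=24] open={R3}
Step 6: commit R3 -> on_hand[A=46 B=45 C=24] avail[A=46 B=45 C=24] open={}
Step 7: reserve R4 B 4 -> on_hand[A=46 B=45 C=24] avail[A=46 B=41 C=24] open={R4}
Step 8: commit R4 -> on_hand[A=46 B=41 C=24] avail[A=46 B=41 C=24] open={}
Step 9: reserve R5 B 1 -> on_hand[A=46 B=41 C=24] avail[A=46 B=40 C=24] open={R5}
Step 10: reserve R6 A 6 -> on_hand[A=46 B=41 C=24] avail[A=40 B=40 C=24] open={R5,R6}

Answer: A: 40
B: 40
C: 24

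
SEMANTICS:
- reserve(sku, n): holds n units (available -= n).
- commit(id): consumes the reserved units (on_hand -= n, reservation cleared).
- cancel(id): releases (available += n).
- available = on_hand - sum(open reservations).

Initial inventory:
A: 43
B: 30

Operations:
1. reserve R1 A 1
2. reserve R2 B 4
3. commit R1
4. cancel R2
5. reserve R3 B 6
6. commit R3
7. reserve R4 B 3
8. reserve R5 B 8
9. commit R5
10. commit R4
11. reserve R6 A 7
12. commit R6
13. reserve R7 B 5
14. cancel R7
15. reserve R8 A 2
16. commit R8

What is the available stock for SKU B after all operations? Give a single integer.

Answer: 13

Derivation:
Step 1: reserve R1 A 1 -> on_hand[A=43 B=30] avail[A=42 B=30] open={R1}
Step 2: reserve R2 B 4 -> on_hand[A=43 B=30] avail[A=42 B=26] open={R1,R2}
Step 3: commit R1 -> on_hand[A=42 B=30] avail[A=42 B=26] open={R2}
Step 4: cancel R2 -> on_hand[A=42 B=30] avail[A=42 B=30] open={}
Step 5: reserve R3 B 6 -> on_hand[A=42 B=30] avail[A=42 B=24] open={R3}
Step 6: commit R3 -> on_hand[A=42 B=24] avail[A=42 B=24] open={}
Step 7: reserve R4 B 3 -> on_hand[A=42 B=24] avail[A=42 B=21] open={R4}
Step 8: reserve R5 B 8 -> on_hand[A=42 B=24] avail[A=42 B=13] open={R4,R5}
Step 9: commit R5 -> on_hand[A=42 B=16] avail[A=42 B=13] open={R4}
Step 10: commit R4 -> on_hand[A=42 B=13] avail[A=42 B=13] open={}
Step 11: reserve R6 A 7 -> on_hand[A=42 B=13] avail[A=35 B=13] open={R6}
Step 12: commit R6 -> on_hand[A=35 B=13] avail[A=35 B=13] open={}
Step 13: reserve R7 B 5 -> on_hand[A=35 B=13] avail[A=35 B=8] open={R7}
Step 14: cancel R7 -> on_hand[A=35 B=13] avail[A=35 B=13] open={}
Step 15: reserve R8 A 2 -> on_hand[A=35 B=13] avail[A=33 B=13] open={R8}
Step 16: commit R8 -> on_hand[A=33 B=13] avail[A=33 B=13] open={}
Final available[B] = 13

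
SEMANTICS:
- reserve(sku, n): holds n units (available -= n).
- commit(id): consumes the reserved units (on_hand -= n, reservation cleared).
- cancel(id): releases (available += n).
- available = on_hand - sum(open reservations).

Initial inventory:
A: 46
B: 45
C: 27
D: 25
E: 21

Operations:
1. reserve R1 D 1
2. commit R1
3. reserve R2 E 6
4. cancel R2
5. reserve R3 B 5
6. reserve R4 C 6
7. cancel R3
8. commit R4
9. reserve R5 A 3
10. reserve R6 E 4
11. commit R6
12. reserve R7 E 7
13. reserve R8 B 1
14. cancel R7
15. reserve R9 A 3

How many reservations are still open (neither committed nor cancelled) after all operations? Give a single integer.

Answer: 3

Derivation:
Step 1: reserve R1 D 1 -> on_hand[A=46 B=45 C=27 D=25 E=21] avail[A=46 B=45 C=27 D=24 E=21] open={R1}
Step 2: commit R1 -> on_hand[A=46 B=45 C=27 D=24 E=21] avail[A=46 B=45 C=27 D=24 E=21] open={}
Step 3: reserve R2 E 6 -> on_hand[A=46 B=45 C=27 D=24 E=21] avail[A=46 B=45 C=27 D=24 E=15] open={R2}
Step 4: cancel R2 -> on_hand[A=46 B=45 C=27 D=24 E=21] avail[A=46 B=45 C=27 D=24 E=21] open={}
Step 5: reserve R3 B 5 -> on_hand[A=46 B=45 C=27 D=24 E=21] avail[A=46 B=40 C=27 D=24 E=21] open={R3}
Step 6: reserve R4 C 6 -> on_hand[A=46 B=45 C=27 D=24 E=21] avail[A=46 B=40 C=21 D=24 E=21] open={R3,R4}
Step 7: cancel R3 -> on_hand[A=46 B=45 C=27 D=24 E=21] avail[A=46 B=45 C=21 D=24 E=21] open={R4}
Step 8: commit R4 -> on_hand[A=46 B=45 C=21 D=24 E=21] avail[A=46 B=45 C=21 D=24 E=21] open={}
Step 9: reserve R5 A 3 -> on_hand[A=46 B=45 C=21 D=24 E=21] avail[A=43 B=45 C=21 D=24 E=21] open={R5}
Step 10: reserve R6 E 4 -> on_hand[A=46 B=45 C=21 D=24 E=21] avail[A=43 B=45 C=21 D=24 E=17] open={R5,R6}
Step 11: commit R6 -> on_hand[A=46 B=45 C=21 D=24 E=17] avail[A=43 B=45 C=21 D=24 E=17] open={R5}
Step 12: reserve R7 E 7 -> on_hand[A=46 B=45 C=21 D=24 E=17] avail[A=43 B=45 C=21 D=24 E=10] open={R5,R7}
Step 13: reserve R8 B 1 -> on_hand[A=46 B=45 C=21 D=24 E=17] avail[A=43 B=44 C=21 D=24 E=10] open={R5,R7,R8}
Step 14: cancel R7 -> on_hand[A=46 B=45 C=21 D=24 E=17] avail[A=43 B=44 C=21 D=24 E=17] open={R5,R8}
Step 15: reserve R9 A 3 -> on_hand[A=46 B=45 C=21 D=24 E=17] avail[A=40 B=44 C=21 D=24 E=17] open={R5,R8,R9}
Open reservations: ['R5', 'R8', 'R9'] -> 3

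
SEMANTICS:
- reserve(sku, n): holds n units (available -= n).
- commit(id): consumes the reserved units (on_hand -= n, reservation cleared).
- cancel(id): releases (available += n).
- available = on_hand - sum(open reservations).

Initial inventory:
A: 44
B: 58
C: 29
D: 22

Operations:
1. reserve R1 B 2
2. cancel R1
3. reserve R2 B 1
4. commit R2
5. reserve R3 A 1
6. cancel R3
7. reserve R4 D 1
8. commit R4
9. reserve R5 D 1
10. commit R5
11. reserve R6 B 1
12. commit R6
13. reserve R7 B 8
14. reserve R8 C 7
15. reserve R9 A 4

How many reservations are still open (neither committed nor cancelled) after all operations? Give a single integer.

Step 1: reserve R1 B 2 -> on_hand[A=44 B=58 C=29 D=22] avail[A=44 B=56 C=29 D=22] open={R1}
Step 2: cancel R1 -> on_hand[A=44 B=58 C=29 D=22] avail[A=44 B=58 C=29 D=22] open={}
Step 3: reserve R2 B 1 -> on_hand[A=44 B=58 C=29 D=22] avail[A=44 B=57 C=29 D=22] open={R2}
Step 4: commit R2 -> on_hand[A=44 B=57 C=29 D=22] avail[A=44 B=57 C=29 D=22] open={}
Step 5: reserve R3 A 1 -> on_hand[A=44 B=57 C=29 D=22] avail[A=43 B=57 C=29 D=22] open={R3}
Step 6: cancel R3 -> on_hand[A=44 B=57 C=29 D=22] avail[A=44 B=57 C=29 D=22] open={}
Step 7: reserve R4 D 1 -> on_hand[A=44 B=57 C=29 D=22] avail[A=44 B=57 C=29 D=21] open={R4}
Step 8: commit R4 -> on_hand[A=44 B=57 C=29 D=21] avail[A=44 B=57 C=29 D=21] open={}
Step 9: reserve R5 D 1 -> on_hand[A=44 B=57 C=29 D=21] avail[A=44 B=57 C=29 D=20] open={R5}
Step 10: commit R5 -> on_hand[A=44 B=57 C=29 D=20] avail[A=44 B=57 C=29 D=20] open={}
Step 11: reserve R6 B 1 -> on_hand[A=44 B=57 C=29 D=20] avail[A=44 B=56 C=29 D=20] open={R6}
Step 12: commit R6 -> on_hand[A=44 B=56 C=29 D=20] avail[A=44 B=56 C=29 D=20] open={}
Step 13: reserve R7 B 8 -> on_hand[A=44 B=56 C=29 D=20] avail[A=44 B=48 C=29 D=20] open={R7}
Step 14: reserve R8 C 7 -> on_hand[A=44 B=56 C=29 D=20] avail[A=44 B=48 C=22 D=20] open={R7,R8}
Step 15: reserve R9 A 4 -> on_hand[A=44 B=56 C=29 D=20] avail[A=40 B=48 C=22 D=20] open={R7,R8,R9}
Open reservations: ['R7', 'R8', 'R9'] -> 3

Answer: 3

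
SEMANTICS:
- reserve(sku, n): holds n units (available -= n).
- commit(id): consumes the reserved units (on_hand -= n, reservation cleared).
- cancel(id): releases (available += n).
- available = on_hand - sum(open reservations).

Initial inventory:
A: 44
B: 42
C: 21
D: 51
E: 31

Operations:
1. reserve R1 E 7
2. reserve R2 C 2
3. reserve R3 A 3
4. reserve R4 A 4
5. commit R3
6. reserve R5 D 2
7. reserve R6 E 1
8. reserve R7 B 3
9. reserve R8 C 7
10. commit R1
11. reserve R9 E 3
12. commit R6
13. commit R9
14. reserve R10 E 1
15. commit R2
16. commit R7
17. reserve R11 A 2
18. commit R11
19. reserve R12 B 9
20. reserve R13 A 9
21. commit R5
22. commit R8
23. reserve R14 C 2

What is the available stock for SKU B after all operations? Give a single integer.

Step 1: reserve R1 E 7 -> on_hand[A=44 B=42 C=21 D=51 E=31] avail[A=44 B=42 C=21 D=51 E=24] open={R1}
Step 2: reserve R2 C 2 -> on_hand[A=44 B=42 C=21 D=51 E=31] avail[A=44 B=42 C=19 D=51 E=24] open={R1,R2}
Step 3: reserve R3 A 3 -> on_hand[A=44 B=42 C=21 D=51 E=31] avail[A=41 B=42 C=19 D=51 E=24] open={R1,R2,R3}
Step 4: reserve R4 A 4 -> on_hand[A=44 B=42 C=21 D=51 E=31] avail[A=37 B=42 C=19 D=51 E=24] open={R1,R2,R3,R4}
Step 5: commit R3 -> on_hand[A=41 B=42 C=21 D=51 E=31] avail[A=37 B=42 C=19 D=51 E=24] open={R1,R2,R4}
Step 6: reserve R5 D 2 -> on_hand[A=41 B=42 C=21 D=51 E=31] avail[A=37 B=42 C=19 D=49 E=24] open={R1,R2,R4,R5}
Step 7: reserve R6 E 1 -> on_hand[A=41 B=42 C=21 D=51 E=31] avail[A=37 B=42 C=19 D=49 E=23] open={R1,R2,R4,R5,R6}
Step 8: reserve R7 B 3 -> on_hand[A=41 B=42 C=21 D=51 E=31] avail[A=37 B=39 C=19 D=49 E=23] open={R1,R2,R4,R5,R6,R7}
Step 9: reserve R8 C 7 -> on_hand[A=41 B=42 C=21 D=51 E=31] avail[A=37 B=39 C=12 D=49 E=23] open={R1,R2,R4,R5,R6,R7,R8}
Step 10: commit R1 -> on_hand[A=41 B=42 C=21 D=51 E=24] avail[A=37 B=39 C=12 D=49 E=23] open={R2,R4,R5,R6,R7,R8}
Step 11: reserve R9 E 3 -> on_hand[A=41 B=42 C=21 D=51 E=24] avail[A=37 B=39 C=12 D=49 E=20] open={R2,R4,R5,R6,R7,R8,R9}
Step 12: commit R6 -> on_hand[A=41 B=42 C=21 D=51 E=23] avail[A=37 B=39 C=12 D=49 E=20] open={R2,R4,R5,R7,R8,R9}
Step 13: commit R9 -> on_hand[A=41 B=42 C=21 D=51 E=20] avail[A=37 B=39 C=12 D=49 E=20] open={R2,R4,R5,R7,R8}
Step 14: reserve R10 E 1 -> on_hand[A=41 B=42 C=21 D=51 E=20] avail[A=37 B=39 C=12 D=49 E=19] open={R10,R2,R4,R5,R7,R8}
Step 15: commit R2 -> on_hand[A=41 B=42 C=19 D=51 E=20] avail[A=37 B=39 C=12 D=49 E=19] open={R10,R4,R5,R7,R8}
Step 16: commit R7 -> on_hand[A=41 B=39 C=19 D=51 E=20] avail[A=37 B=39 C=12 D=49 E=19] open={R10,R4,R5,R8}
Step 17: reserve R11 A 2 -> on_hand[A=41 B=39 C=19 D=51 E=20] avail[A=35 B=39 C=12 D=49 E=19] open={R10,R11,R4,R5,R8}
Step 18: commit R11 -> on_hand[A=39 B=39 C=19 D=51 E=20] avail[A=35 B=39 C=12 D=49 E=19] open={R10,R4,R5,R8}
Step 19: reserve R12 B 9 -> on_hand[A=39 B=39 C=19 D=51 E=20] avail[A=35 B=30 C=12 D=49 E=19] open={R10,R12,R4,R5,R8}
Step 20: reserve R13 A 9 -> on_hand[A=39 B=39 C=19 D=51 E=20] avail[A=26 B=30 C=12 D=49 E=19] open={R10,R12,R13,R4,R5,R8}
Step 21: commit R5 -> on_hand[A=39 B=39 C=19 D=49 E=20] avail[A=26 B=30 C=12 D=49 E=19] open={R10,R12,R13,R4,R8}
Step 22: commit R8 -> on_hand[A=39 B=39 C=12 D=49 E=20] avail[A=26 B=30 C=12 D=49 E=19] open={R10,R12,R13,R4}
Step 23: reserve R14 C 2 -> on_hand[A=39 B=39 C=12 D=49 E=20] avail[A=26 B=30 C=10 D=49 E=19] open={R10,R12,R13,R14,R4}
Final available[B] = 30

Answer: 30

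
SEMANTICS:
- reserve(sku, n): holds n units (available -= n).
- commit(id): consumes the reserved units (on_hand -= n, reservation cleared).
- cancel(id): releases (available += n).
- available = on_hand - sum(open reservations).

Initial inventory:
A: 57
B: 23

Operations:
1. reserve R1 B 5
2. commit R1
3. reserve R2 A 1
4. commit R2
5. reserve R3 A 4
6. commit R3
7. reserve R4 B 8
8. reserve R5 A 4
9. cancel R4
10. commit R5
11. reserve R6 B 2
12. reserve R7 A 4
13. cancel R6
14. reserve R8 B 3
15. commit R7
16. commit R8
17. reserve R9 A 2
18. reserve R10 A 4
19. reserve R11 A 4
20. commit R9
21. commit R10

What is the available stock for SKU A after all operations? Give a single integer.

Step 1: reserve R1 B 5 -> on_hand[A=57 B=23] avail[A=57 B=18] open={R1}
Step 2: commit R1 -> on_hand[A=57 B=18] avail[A=57 B=18] open={}
Step 3: reserve R2 A 1 -> on_hand[A=57 B=18] avail[A=56 B=18] open={R2}
Step 4: commit R2 -> on_hand[A=56 B=18] avail[A=56 B=18] open={}
Step 5: reserve R3 A 4 -> on_hand[A=56 B=18] avail[A=52 B=18] open={R3}
Step 6: commit R3 -> on_hand[A=52 B=18] avail[A=52 B=18] open={}
Step 7: reserve R4 B 8 -> on_hand[A=52 B=18] avail[A=52 B=10] open={R4}
Step 8: reserve R5 A 4 -> on_hand[A=52 B=18] avail[A=48 B=10] open={R4,R5}
Step 9: cancel R4 -> on_hand[A=52 B=18] avail[A=48 B=18] open={R5}
Step 10: commit R5 -> on_hand[A=48 B=18] avail[A=48 B=18] open={}
Step 11: reserve R6 B 2 -> on_hand[A=48 B=18] avail[A=48 B=16] open={R6}
Step 12: reserve R7 A 4 -> on_hand[A=48 B=18] avail[A=44 B=16] open={R6,R7}
Step 13: cancel R6 -> on_hand[A=48 B=18] avail[A=44 B=18] open={R7}
Step 14: reserve R8 B 3 -> on_hand[A=48 B=18] avail[A=44 B=15] open={R7,R8}
Step 15: commit R7 -> on_hand[A=44 B=18] avail[A=44 B=15] open={R8}
Step 16: commit R8 -> on_hand[A=44 B=15] avail[A=44 B=15] open={}
Step 17: reserve R9 A 2 -> on_hand[A=44 B=15] avail[A=42 B=15] open={R9}
Step 18: reserve R10 A 4 -> on_hand[A=44 B=15] avail[A=38 B=15] open={R10,R9}
Step 19: reserve R11 A 4 -> on_hand[A=44 B=15] avail[A=34 B=15] open={R10,R11,R9}
Step 20: commit R9 -> on_hand[A=42 B=15] avail[A=34 B=15] open={R10,R11}
Step 21: commit R10 -> on_hand[A=38 B=15] avail[A=34 B=15] open={R11}
Final available[A] = 34

Answer: 34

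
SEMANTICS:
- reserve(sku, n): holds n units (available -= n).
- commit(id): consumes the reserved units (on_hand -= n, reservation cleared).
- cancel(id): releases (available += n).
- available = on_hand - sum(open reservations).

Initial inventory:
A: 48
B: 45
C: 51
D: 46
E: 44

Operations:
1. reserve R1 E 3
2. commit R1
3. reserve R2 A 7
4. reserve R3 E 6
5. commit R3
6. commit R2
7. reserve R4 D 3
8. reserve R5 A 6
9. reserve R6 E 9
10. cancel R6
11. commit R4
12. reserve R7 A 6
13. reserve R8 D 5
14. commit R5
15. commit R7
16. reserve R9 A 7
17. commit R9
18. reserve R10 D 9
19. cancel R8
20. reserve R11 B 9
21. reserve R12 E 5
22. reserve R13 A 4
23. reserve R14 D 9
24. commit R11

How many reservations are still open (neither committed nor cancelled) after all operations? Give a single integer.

Answer: 4

Derivation:
Step 1: reserve R1 E 3 -> on_hand[A=48 B=45 C=51 D=46 E=44] avail[A=48 B=45 C=51 D=46 E=41] open={R1}
Step 2: commit R1 -> on_hand[A=48 B=45 C=51 D=46 E=41] avail[A=48 B=45 C=51 D=46 E=41] open={}
Step 3: reserve R2 A 7 -> on_hand[A=48 B=45 C=51 D=46 E=41] avail[A=41 B=45 C=51 D=46 E=41] open={R2}
Step 4: reserve R3 E 6 -> on_hand[A=48 B=45 C=51 D=46 E=41] avail[A=41 B=45 C=51 D=46 E=35] open={R2,R3}
Step 5: commit R3 -> on_hand[A=48 B=45 C=51 D=46 E=35] avail[A=41 B=45 C=51 D=46 E=35] open={R2}
Step 6: commit R2 -> on_hand[A=41 B=45 C=51 D=46 E=35] avail[A=41 B=45 C=51 D=46 E=35] open={}
Step 7: reserve R4 D 3 -> on_hand[A=41 B=45 C=51 D=46 E=35] avail[A=41 B=45 C=51 D=43 E=35] open={R4}
Step 8: reserve R5 A 6 -> on_hand[A=41 B=45 C=51 D=46 E=35] avail[A=35 B=45 C=51 D=43 E=35] open={R4,R5}
Step 9: reserve R6 E 9 -> on_hand[A=41 B=45 C=51 D=46 E=35] avail[A=35 B=45 C=51 D=43 E=26] open={R4,R5,R6}
Step 10: cancel R6 -> on_hand[A=41 B=45 C=51 D=46 E=35] avail[A=35 B=45 C=51 D=43 E=35] open={R4,R5}
Step 11: commit R4 -> on_hand[A=41 B=45 C=51 D=43 E=35] avail[A=35 B=45 C=51 D=43 E=35] open={R5}
Step 12: reserve R7 A 6 -> on_hand[A=41 B=45 C=51 D=43 E=35] avail[A=29 B=45 C=51 D=43 E=35] open={R5,R7}
Step 13: reserve R8 D 5 -> on_hand[A=41 B=45 C=51 D=43 E=35] avail[A=29 B=45 C=51 D=38 E=35] open={R5,R7,R8}
Step 14: commit R5 -> on_hand[A=35 B=45 C=51 D=43 E=35] avail[A=29 B=45 C=51 D=38 E=35] open={R7,R8}
Step 15: commit R7 -> on_hand[A=29 B=45 C=51 D=43 E=35] avail[A=29 B=45 C=51 D=38 E=35] open={R8}
Step 16: reserve R9 A 7 -> on_hand[A=29 B=45 C=51 D=43 E=35] avail[A=22 B=45 C=51 D=38 E=35] open={R8,R9}
Step 17: commit R9 -> on_hand[A=22 B=45 C=51 D=43 E=35] avail[A=22 B=45 C=51 D=38 E=35] open={R8}
Step 18: reserve R10 D 9 -> on_hand[A=22 B=45 C=51 D=43 E=35] avail[A=22 B=45 C=51 D=29 E=35] open={R10,R8}
Step 19: cancel R8 -> on_hand[A=22 B=45 C=51 D=43 E=35] avail[A=22 B=45 C=51 D=34 E=35] open={R10}
Step 20: reserve R11 B 9 -> on_hand[A=22 B=45 C=51 D=43 E=35] avail[A=22 B=36 C=51 D=34 E=35] open={R10,R11}
Step 21: reserve R12 E 5 -> on_hand[A=22 B=45 C=51 D=43 E=35] avail[A=22 B=36 C=51 D=34 E=30] open={R10,R11,R12}
Step 22: reserve R13 A 4 -> on_hand[A=22 B=45 C=51 D=43 E=35] avail[A=18 B=36 C=51 D=34 E=30] open={R10,R11,R12,R13}
Step 23: reserve R14 D 9 -> on_hand[A=22 B=45 C=51 D=43 E=35] avail[A=18 B=36 C=51 D=25 E=30] open={R10,R11,R12,R13,R14}
Step 24: commit R11 -> on_hand[A=22 B=36 C=51 D=43 E=35] avail[A=18 B=36 C=51 D=25 E=30] open={R10,R12,R13,R14}
Open reservations: ['R10', 'R12', 'R13', 'R14'] -> 4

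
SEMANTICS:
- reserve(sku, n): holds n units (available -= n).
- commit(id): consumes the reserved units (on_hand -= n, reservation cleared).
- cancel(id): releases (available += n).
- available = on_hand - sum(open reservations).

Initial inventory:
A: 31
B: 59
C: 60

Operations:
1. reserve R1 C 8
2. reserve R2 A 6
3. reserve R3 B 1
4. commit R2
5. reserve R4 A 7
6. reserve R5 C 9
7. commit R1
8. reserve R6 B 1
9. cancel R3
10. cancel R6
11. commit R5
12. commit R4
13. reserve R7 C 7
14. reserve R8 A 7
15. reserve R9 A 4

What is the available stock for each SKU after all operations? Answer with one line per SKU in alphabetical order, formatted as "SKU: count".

Answer: A: 7
B: 59
C: 36

Derivation:
Step 1: reserve R1 C 8 -> on_hand[A=31 B=59 C=60] avail[A=31 B=59 C=52] open={R1}
Step 2: reserve R2 A 6 -> on_hand[A=31 B=59 C=60] avail[A=25 B=59 C=52] open={R1,R2}
Step 3: reserve R3 B 1 -> on_hand[A=31 B=59 C=60] avail[A=25 B=58 C=52] open={R1,R2,R3}
Step 4: commit R2 -> on_hand[A=25 B=59 C=60] avail[A=25 B=58 C=52] open={R1,R3}
Step 5: reserve R4 A 7 -> on_hand[A=25 B=59 C=60] avail[A=18 B=58 C=52] open={R1,R3,R4}
Step 6: reserve R5 C 9 -> on_hand[A=25 B=59 C=60] avail[A=18 B=58 C=43] open={R1,R3,R4,R5}
Step 7: commit R1 -> on_hand[A=25 B=59 C=52] avail[A=18 B=58 C=43] open={R3,R4,R5}
Step 8: reserve R6 B 1 -> on_hand[A=25 B=59 C=52] avail[A=18 B=57 C=43] open={R3,R4,R5,R6}
Step 9: cancel R3 -> on_hand[A=25 B=59 C=52] avail[A=18 B=58 C=43] open={R4,R5,R6}
Step 10: cancel R6 -> on_hand[A=25 B=59 C=52] avail[A=18 B=59 C=43] open={R4,R5}
Step 11: commit R5 -> on_hand[A=25 B=59 C=43] avail[A=18 B=59 C=43] open={R4}
Step 12: commit R4 -> on_hand[A=18 B=59 C=43] avail[A=18 B=59 C=43] open={}
Step 13: reserve R7 C 7 -> on_hand[A=18 B=59 C=43] avail[A=18 B=59 C=36] open={R7}
Step 14: reserve R8 A 7 -> on_hand[A=18 B=59 C=43] avail[A=11 B=59 C=36] open={R7,R8}
Step 15: reserve R9 A 4 -> on_hand[A=18 B=59 C=43] avail[A=7 B=59 C=36] open={R7,R8,R9}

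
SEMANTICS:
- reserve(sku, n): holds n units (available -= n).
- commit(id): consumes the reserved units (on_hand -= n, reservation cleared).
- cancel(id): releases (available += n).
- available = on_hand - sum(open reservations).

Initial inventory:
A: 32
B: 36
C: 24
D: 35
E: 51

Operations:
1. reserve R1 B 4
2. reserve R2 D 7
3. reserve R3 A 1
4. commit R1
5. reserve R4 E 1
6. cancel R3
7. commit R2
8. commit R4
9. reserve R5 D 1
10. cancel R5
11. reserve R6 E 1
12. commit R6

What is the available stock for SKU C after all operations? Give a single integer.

Answer: 24

Derivation:
Step 1: reserve R1 B 4 -> on_hand[A=32 B=36 C=24 D=35 E=51] avail[A=32 B=32 C=24 D=35 E=51] open={R1}
Step 2: reserve R2 D 7 -> on_hand[A=32 B=36 C=24 D=35 E=51] avail[A=32 B=32 C=24 D=28 E=51] open={R1,R2}
Step 3: reserve R3 A 1 -> on_hand[A=32 B=36 C=24 D=35 E=51] avail[A=31 B=32 C=24 D=28 E=51] open={R1,R2,R3}
Step 4: commit R1 -> on_hand[A=32 B=32 C=24 D=35 E=51] avail[A=31 B=32 C=24 D=28 E=51] open={R2,R3}
Step 5: reserve R4 E 1 -> on_hand[A=32 B=32 C=24 D=35 E=51] avail[A=31 B=32 C=24 D=28 E=50] open={R2,R3,R4}
Step 6: cancel R3 -> on_hand[A=32 B=32 C=24 D=35 E=51] avail[A=32 B=32 C=24 D=28 E=50] open={R2,R4}
Step 7: commit R2 -> on_hand[A=32 B=32 C=24 D=28 E=51] avail[A=32 B=32 C=24 D=28 E=50] open={R4}
Step 8: commit R4 -> on_hand[A=32 B=32 C=24 D=28 E=50] avail[A=32 B=32 C=24 D=28 E=50] open={}
Step 9: reserve R5 D 1 -> on_hand[A=32 B=32 C=24 D=28 E=50] avail[A=32 B=32 C=24 D=27 E=50] open={R5}
Step 10: cancel R5 -> on_hand[A=32 B=32 C=24 D=28 E=50] avail[A=32 B=32 C=24 D=28 E=50] open={}
Step 11: reserve R6 E 1 -> on_hand[A=32 B=32 C=24 D=28 E=50] avail[A=32 B=32 C=24 D=28 E=49] open={R6}
Step 12: commit R6 -> on_hand[A=32 B=32 C=24 D=28 E=49] avail[A=32 B=32 C=24 D=28 E=49] open={}
Final available[C] = 24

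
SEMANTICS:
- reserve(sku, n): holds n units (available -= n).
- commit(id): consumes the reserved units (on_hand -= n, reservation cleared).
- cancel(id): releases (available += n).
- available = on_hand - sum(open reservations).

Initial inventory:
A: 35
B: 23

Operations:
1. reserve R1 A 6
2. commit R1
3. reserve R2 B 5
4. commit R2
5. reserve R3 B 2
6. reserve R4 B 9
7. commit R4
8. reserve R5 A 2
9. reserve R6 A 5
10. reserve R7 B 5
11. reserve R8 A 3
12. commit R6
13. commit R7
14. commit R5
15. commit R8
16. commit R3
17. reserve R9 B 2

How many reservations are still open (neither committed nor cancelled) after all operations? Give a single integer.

Step 1: reserve R1 A 6 -> on_hand[A=35 B=23] avail[A=29 B=23] open={R1}
Step 2: commit R1 -> on_hand[A=29 B=23] avail[A=29 B=23] open={}
Step 3: reserve R2 B 5 -> on_hand[A=29 B=23] avail[A=29 B=18] open={R2}
Step 4: commit R2 -> on_hand[A=29 B=18] avail[A=29 B=18] open={}
Step 5: reserve R3 B 2 -> on_hand[A=29 B=18] avail[A=29 B=16] open={R3}
Step 6: reserve R4 B 9 -> on_hand[A=29 B=18] avail[A=29 B=7] open={R3,R4}
Step 7: commit R4 -> on_hand[A=29 B=9] avail[A=29 B=7] open={R3}
Step 8: reserve R5 A 2 -> on_hand[A=29 B=9] avail[A=27 B=7] open={R3,R5}
Step 9: reserve R6 A 5 -> on_hand[A=29 B=9] avail[A=22 B=7] open={R3,R5,R6}
Step 10: reserve R7 B 5 -> on_hand[A=29 B=9] avail[A=22 B=2] open={R3,R5,R6,R7}
Step 11: reserve R8 A 3 -> on_hand[A=29 B=9] avail[A=19 B=2] open={R3,R5,R6,R7,R8}
Step 12: commit R6 -> on_hand[A=24 B=9] avail[A=19 B=2] open={R3,R5,R7,R8}
Step 13: commit R7 -> on_hand[A=24 B=4] avail[A=19 B=2] open={R3,R5,R8}
Step 14: commit R5 -> on_hand[A=22 B=4] avail[A=19 B=2] open={R3,R8}
Step 15: commit R8 -> on_hand[A=19 B=4] avail[A=19 B=2] open={R3}
Step 16: commit R3 -> on_hand[A=19 B=2] avail[A=19 B=2] open={}
Step 17: reserve R9 B 2 -> on_hand[A=19 B=2] avail[A=19 B=0] open={R9}
Open reservations: ['R9'] -> 1

Answer: 1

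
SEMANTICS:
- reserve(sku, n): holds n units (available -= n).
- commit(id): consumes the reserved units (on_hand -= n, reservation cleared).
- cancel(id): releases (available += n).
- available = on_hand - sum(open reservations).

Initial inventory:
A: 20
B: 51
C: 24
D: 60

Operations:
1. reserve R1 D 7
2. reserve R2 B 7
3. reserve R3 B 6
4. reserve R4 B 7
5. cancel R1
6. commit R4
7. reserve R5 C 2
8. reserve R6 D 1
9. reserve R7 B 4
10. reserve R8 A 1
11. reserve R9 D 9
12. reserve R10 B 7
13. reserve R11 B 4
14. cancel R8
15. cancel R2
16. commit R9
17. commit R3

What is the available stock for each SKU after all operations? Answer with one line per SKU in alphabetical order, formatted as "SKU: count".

Step 1: reserve R1 D 7 -> on_hand[A=20 B=51 C=24 D=60] avail[A=20 B=51 C=24 D=53] open={R1}
Step 2: reserve R2 B 7 -> on_hand[A=20 B=51 C=24 D=60] avail[A=20 B=44 C=24 D=53] open={R1,R2}
Step 3: reserve R3 B 6 -> on_hand[A=20 B=51 C=24 D=60] avail[A=20 B=38 C=24 D=53] open={R1,R2,R3}
Step 4: reserve R4 B 7 -> on_hand[A=20 B=51 C=24 D=60] avail[A=20 B=31 C=24 D=53] open={R1,R2,R3,R4}
Step 5: cancel R1 -> on_hand[A=20 B=51 C=24 D=60] avail[A=20 B=31 C=24 D=60] open={R2,R3,R4}
Step 6: commit R4 -> on_hand[A=20 B=44 C=24 D=60] avail[A=20 B=31 C=24 D=60] open={R2,R3}
Step 7: reserve R5 C 2 -> on_hand[A=20 B=44 C=24 D=60] avail[A=20 B=31 C=22 D=60] open={R2,R3,R5}
Step 8: reserve R6 D 1 -> on_hand[A=20 B=44 C=24 D=60] avail[A=20 B=31 C=22 D=59] open={R2,R3,R5,R6}
Step 9: reserve R7 B 4 -> on_hand[A=20 B=44 C=24 D=60] avail[A=20 B=27 C=22 D=59] open={R2,R3,R5,R6,R7}
Step 10: reserve R8 A 1 -> on_hand[A=20 B=44 C=24 D=60] avail[A=19 B=27 C=22 D=59] open={R2,R3,R5,R6,R7,R8}
Step 11: reserve R9 D 9 -> on_hand[A=20 B=44 C=24 D=60] avail[A=19 B=27 C=22 D=50] open={R2,R3,R5,R6,R7,R8,R9}
Step 12: reserve R10 B 7 -> on_hand[A=20 B=44 C=24 D=60] avail[A=19 B=20 C=22 D=50] open={R10,R2,R3,R5,R6,R7,R8,R9}
Step 13: reserve R11 B 4 -> on_hand[A=20 B=44 C=24 D=60] avail[A=19 B=16 C=22 D=50] open={R10,R11,R2,R3,R5,R6,R7,R8,R9}
Step 14: cancel R8 -> on_hand[A=20 B=44 C=24 D=60] avail[A=20 B=16 C=22 D=50] open={R10,R11,R2,R3,R5,R6,R7,R9}
Step 15: cancel R2 -> on_hand[A=20 B=44 C=24 D=60] avail[A=20 B=23 C=22 D=50] open={R10,R11,R3,R5,R6,R7,R9}
Step 16: commit R9 -> on_hand[A=20 B=44 C=24 D=51] avail[A=20 B=23 C=22 D=50] open={R10,R11,R3,R5,R6,R7}
Step 17: commit R3 -> on_hand[A=20 B=38 C=24 D=51] avail[A=20 B=23 C=22 D=50] open={R10,R11,R5,R6,R7}

Answer: A: 20
B: 23
C: 22
D: 50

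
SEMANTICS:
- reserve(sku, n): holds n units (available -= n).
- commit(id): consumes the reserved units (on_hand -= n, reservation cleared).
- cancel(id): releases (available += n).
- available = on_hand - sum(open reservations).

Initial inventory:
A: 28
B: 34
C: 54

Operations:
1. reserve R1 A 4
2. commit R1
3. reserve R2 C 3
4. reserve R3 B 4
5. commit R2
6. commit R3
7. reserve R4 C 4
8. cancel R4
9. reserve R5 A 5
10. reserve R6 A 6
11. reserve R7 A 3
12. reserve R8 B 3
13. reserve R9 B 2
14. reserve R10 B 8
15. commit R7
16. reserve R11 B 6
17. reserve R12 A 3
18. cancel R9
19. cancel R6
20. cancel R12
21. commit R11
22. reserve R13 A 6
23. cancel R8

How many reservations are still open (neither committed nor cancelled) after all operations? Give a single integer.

Answer: 3

Derivation:
Step 1: reserve R1 A 4 -> on_hand[A=28 B=34 C=54] avail[A=24 B=34 C=54] open={R1}
Step 2: commit R1 -> on_hand[A=24 B=34 C=54] avail[A=24 B=34 C=54] open={}
Step 3: reserve R2 C 3 -> on_hand[A=24 B=34 C=54] avail[A=24 B=34 C=51] open={R2}
Step 4: reserve R3 B 4 -> on_hand[A=24 B=34 C=54] avail[A=24 B=30 C=51] open={R2,R3}
Step 5: commit R2 -> on_hand[A=24 B=34 C=51] avail[A=24 B=30 C=51] open={R3}
Step 6: commit R3 -> on_hand[A=24 B=30 C=51] avail[A=24 B=30 C=51] open={}
Step 7: reserve R4 C 4 -> on_hand[A=24 B=30 C=51] avail[A=24 B=30 C=47] open={R4}
Step 8: cancel R4 -> on_hand[A=24 B=30 C=51] avail[A=24 B=30 C=51] open={}
Step 9: reserve R5 A 5 -> on_hand[A=24 B=30 C=51] avail[A=19 B=30 C=51] open={R5}
Step 10: reserve R6 A 6 -> on_hand[A=24 B=30 C=51] avail[A=13 B=30 C=51] open={R5,R6}
Step 11: reserve R7 A 3 -> on_hand[A=24 B=30 C=51] avail[A=10 B=30 C=51] open={R5,R6,R7}
Step 12: reserve R8 B 3 -> on_hand[A=24 B=30 C=51] avail[A=10 B=27 C=51] open={R5,R6,R7,R8}
Step 13: reserve R9 B 2 -> on_hand[A=24 B=30 C=51] avail[A=10 B=25 C=51] open={R5,R6,R7,R8,R9}
Step 14: reserve R10 B 8 -> on_hand[A=24 B=30 C=51] avail[A=10 B=17 C=51] open={R10,R5,R6,R7,R8,R9}
Step 15: commit R7 -> on_hand[A=21 B=30 C=51] avail[A=10 B=17 C=51] open={R10,R5,R6,R8,R9}
Step 16: reserve R11 B 6 -> on_hand[A=21 B=30 C=51] avail[A=10 B=11 C=51] open={R10,R11,R5,R6,R8,R9}
Step 17: reserve R12 A 3 -> on_hand[A=21 B=30 C=51] avail[A=7 B=11 C=51] open={R10,R11,R12,R5,R6,R8,R9}
Step 18: cancel R9 -> on_hand[A=21 B=30 C=51] avail[A=7 B=13 C=51] open={R10,R11,R12,R5,R6,R8}
Step 19: cancel R6 -> on_hand[A=21 B=30 C=51] avail[A=13 B=13 C=51] open={R10,R11,R12,R5,R8}
Step 20: cancel R12 -> on_hand[A=21 B=30 C=51] avail[A=16 B=13 C=51] open={R10,R11,R5,R8}
Step 21: commit R11 -> on_hand[A=21 B=24 C=51] avail[A=16 B=13 C=51] open={R10,R5,R8}
Step 22: reserve R13 A 6 -> on_hand[A=21 B=24 C=51] avail[A=10 B=13 C=51] open={R10,R13,R5,R8}
Step 23: cancel R8 -> on_hand[A=21 B=24 C=51] avail[A=10 B=16 C=51] open={R10,R13,R5}
Open reservations: ['R10', 'R13', 'R5'] -> 3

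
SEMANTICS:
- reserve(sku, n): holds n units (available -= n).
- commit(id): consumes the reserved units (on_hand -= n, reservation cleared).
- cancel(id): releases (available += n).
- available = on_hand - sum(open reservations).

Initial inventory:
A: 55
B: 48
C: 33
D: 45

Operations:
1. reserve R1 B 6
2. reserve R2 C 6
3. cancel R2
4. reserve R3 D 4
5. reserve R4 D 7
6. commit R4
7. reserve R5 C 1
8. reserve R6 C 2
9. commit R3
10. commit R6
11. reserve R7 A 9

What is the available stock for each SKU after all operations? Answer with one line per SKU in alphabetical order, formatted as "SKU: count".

Answer: A: 46
B: 42
C: 30
D: 34

Derivation:
Step 1: reserve R1 B 6 -> on_hand[A=55 B=48 C=33 D=45] avail[A=55 B=42 C=33 D=45] open={R1}
Step 2: reserve R2 C 6 -> on_hand[A=55 B=48 C=33 D=45] avail[A=55 B=42 C=27 D=45] open={R1,R2}
Step 3: cancel R2 -> on_hand[A=55 B=48 C=33 D=45] avail[A=55 B=42 C=33 D=45] open={R1}
Step 4: reserve R3 D 4 -> on_hand[A=55 B=48 C=33 D=45] avail[A=55 B=42 C=33 D=41] open={R1,R3}
Step 5: reserve R4 D 7 -> on_hand[A=55 B=48 C=33 D=45] avail[A=55 B=42 C=33 D=34] open={R1,R3,R4}
Step 6: commit R4 -> on_hand[A=55 B=48 C=33 D=38] avail[A=55 B=42 C=33 D=34] open={R1,R3}
Step 7: reserve R5 C 1 -> on_hand[A=55 B=48 C=33 D=38] avail[A=55 B=42 C=32 D=34] open={R1,R3,R5}
Step 8: reserve R6 C 2 -> on_hand[A=55 B=48 C=33 D=38] avail[A=55 B=42 C=30 D=34] open={R1,R3,R5,R6}
Step 9: commit R3 -> on_hand[A=55 B=48 C=33 D=34] avail[A=55 B=42 C=30 D=34] open={R1,R5,R6}
Step 10: commit R6 -> on_hand[A=55 B=48 C=31 D=34] avail[A=55 B=42 C=30 D=34] open={R1,R5}
Step 11: reserve R7 A 9 -> on_hand[A=55 B=48 C=31 D=34] avail[A=46 B=42 C=30 D=34] open={R1,R5,R7}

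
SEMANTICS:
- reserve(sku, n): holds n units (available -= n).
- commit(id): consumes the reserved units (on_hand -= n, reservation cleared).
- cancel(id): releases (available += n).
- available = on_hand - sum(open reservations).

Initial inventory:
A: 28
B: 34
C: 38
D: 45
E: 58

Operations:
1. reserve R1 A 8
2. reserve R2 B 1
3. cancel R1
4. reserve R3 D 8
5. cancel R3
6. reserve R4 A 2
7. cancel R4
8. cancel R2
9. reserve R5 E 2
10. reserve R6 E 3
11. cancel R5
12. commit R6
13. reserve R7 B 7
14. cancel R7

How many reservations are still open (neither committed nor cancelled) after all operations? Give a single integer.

Step 1: reserve R1 A 8 -> on_hand[A=28 B=34 C=38 D=45 E=58] avail[A=20 B=34 C=38 D=45 E=58] open={R1}
Step 2: reserve R2 B 1 -> on_hand[A=28 B=34 C=38 D=45 E=58] avail[A=20 B=33 C=38 D=45 E=58] open={R1,R2}
Step 3: cancel R1 -> on_hand[A=28 B=34 C=38 D=45 E=58] avail[A=28 B=33 C=38 D=45 E=58] open={R2}
Step 4: reserve R3 D 8 -> on_hand[A=28 B=34 C=38 D=45 E=58] avail[A=28 B=33 C=38 D=37 E=58] open={R2,R3}
Step 5: cancel R3 -> on_hand[A=28 B=34 C=38 D=45 E=58] avail[A=28 B=33 C=38 D=45 E=58] open={R2}
Step 6: reserve R4 A 2 -> on_hand[A=28 B=34 C=38 D=45 E=58] avail[A=26 B=33 C=38 D=45 E=58] open={R2,R4}
Step 7: cancel R4 -> on_hand[A=28 B=34 C=38 D=45 E=58] avail[A=28 B=33 C=38 D=45 E=58] open={R2}
Step 8: cancel R2 -> on_hand[A=28 B=34 C=38 D=45 E=58] avail[A=28 B=34 C=38 D=45 E=58] open={}
Step 9: reserve R5 E 2 -> on_hand[A=28 B=34 C=38 D=45 E=58] avail[A=28 B=34 C=38 D=45 E=56] open={R5}
Step 10: reserve R6 E 3 -> on_hand[A=28 B=34 C=38 D=45 E=58] avail[A=28 B=34 C=38 D=45 E=53] open={R5,R6}
Step 11: cancel R5 -> on_hand[A=28 B=34 C=38 D=45 E=58] avail[A=28 B=34 C=38 D=45 E=55] open={R6}
Step 12: commit R6 -> on_hand[A=28 B=34 C=38 D=45 E=55] avail[A=28 B=34 C=38 D=45 E=55] open={}
Step 13: reserve R7 B 7 -> on_hand[A=28 B=34 C=38 D=45 E=55] avail[A=28 B=27 C=38 D=45 E=55] open={R7}
Step 14: cancel R7 -> on_hand[A=28 B=34 C=38 D=45 E=55] avail[A=28 B=34 C=38 D=45 E=55] open={}
Open reservations: [] -> 0

Answer: 0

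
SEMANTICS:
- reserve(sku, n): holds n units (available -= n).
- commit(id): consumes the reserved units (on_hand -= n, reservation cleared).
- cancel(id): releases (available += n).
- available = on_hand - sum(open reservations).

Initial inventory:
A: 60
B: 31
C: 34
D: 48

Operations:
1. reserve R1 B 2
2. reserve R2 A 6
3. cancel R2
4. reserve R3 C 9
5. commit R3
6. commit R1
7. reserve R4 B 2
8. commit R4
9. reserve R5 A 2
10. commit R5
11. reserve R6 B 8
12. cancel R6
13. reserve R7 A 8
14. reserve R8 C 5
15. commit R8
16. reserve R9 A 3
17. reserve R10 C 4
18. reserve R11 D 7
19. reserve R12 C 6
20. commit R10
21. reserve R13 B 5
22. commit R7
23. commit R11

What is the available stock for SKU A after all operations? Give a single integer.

Answer: 47

Derivation:
Step 1: reserve R1 B 2 -> on_hand[A=60 B=31 C=34 D=48] avail[A=60 B=29 C=34 D=48] open={R1}
Step 2: reserve R2 A 6 -> on_hand[A=60 B=31 C=34 D=48] avail[A=54 B=29 C=34 D=48] open={R1,R2}
Step 3: cancel R2 -> on_hand[A=60 B=31 C=34 D=48] avail[A=60 B=29 C=34 D=48] open={R1}
Step 4: reserve R3 C 9 -> on_hand[A=60 B=31 C=34 D=48] avail[A=60 B=29 C=25 D=48] open={R1,R3}
Step 5: commit R3 -> on_hand[A=60 B=31 C=25 D=48] avail[A=60 B=29 C=25 D=48] open={R1}
Step 6: commit R1 -> on_hand[A=60 B=29 C=25 D=48] avail[A=60 B=29 C=25 D=48] open={}
Step 7: reserve R4 B 2 -> on_hand[A=60 B=29 C=25 D=48] avail[A=60 B=27 C=25 D=48] open={R4}
Step 8: commit R4 -> on_hand[A=60 B=27 C=25 D=48] avail[A=60 B=27 C=25 D=48] open={}
Step 9: reserve R5 A 2 -> on_hand[A=60 B=27 C=25 D=48] avail[A=58 B=27 C=25 D=48] open={R5}
Step 10: commit R5 -> on_hand[A=58 B=27 C=25 D=48] avail[A=58 B=27 C=25 D=48] open={}
Step 11: reserve R6 B 8 -> on_hand[A=58 B=27 C=25 D=48] avail[A=58 B=19 C=25 D=48] open={R6}
Step 12: cancel R6 -> on_hand[A=58 B=27 C=25 D=48] avail[A=58 B=27 C=25 D=48] open={}
Step 13: reserve R7 A 8 -> on_hand[A=58 B=27 C=25 D=48] avail[A=50 B=27 C=25 D=48] open={R7}
Step 14: reserve R8 C 5 -> on_hand[A=58 B=27 C=25 D=48] avail[A=50 B=27 C=20 D=48] open={R7,R8}
Step 15: commit R8 -> on_hand[A=58 B=27 C=20 D=48] avail[A=50 B=27 C=20 D=48] open={R7}
Step 16: reserve R9 A 3 -> on_hand[A=58 B=27 C=20 D=48] avail[A=47 B=27 C=20 D=48] open={R7,R9}
Step 17: reserve R10 C 4 -> on_hand[A=58 B=27 C=20 D=48] avail[A=47 B=27 C=16 D=48] open={R10,R7,R9}
Step 18: reserve R11 D 7 -> on_hand[A=58 B=27 C=20 D=48] avail[A=47 B=27 C=16 D=41] open={R10,R11,R7,R9}
Step 19: reserve R12 C 6 -> on_hand[A=58 B=27 C=20 D=48] avail[A=47 B=27 C=10 D=41] open={R10,R11,R12,R7,R9}
Step 20: commit R10 -> on_hand[A=58 B=27 C=16 D=48] avail[A=47 B=27 C=10 D=41] open={R11,R12,R7,R9}
Step 21: reserve R13 B 5 -> on_hand[A=58 B=27 C=16 D=48] avail[A=47 B=22 C=10 D=41] open={R11,R12,R13,R7,R9}
Step 22: commit R7 -> on_hand[A=50 B=27 C=16 D=48] avail[A=47 B=22 C=10 D=41] open={R11,R12,R13,R9}
Step 23: commit R11 -> on_hand[A=50 B=27 C=16 D=41] avail[A=47 B=22 C=10 D=41] open={R12,R13,R9}
Final available[A] = 47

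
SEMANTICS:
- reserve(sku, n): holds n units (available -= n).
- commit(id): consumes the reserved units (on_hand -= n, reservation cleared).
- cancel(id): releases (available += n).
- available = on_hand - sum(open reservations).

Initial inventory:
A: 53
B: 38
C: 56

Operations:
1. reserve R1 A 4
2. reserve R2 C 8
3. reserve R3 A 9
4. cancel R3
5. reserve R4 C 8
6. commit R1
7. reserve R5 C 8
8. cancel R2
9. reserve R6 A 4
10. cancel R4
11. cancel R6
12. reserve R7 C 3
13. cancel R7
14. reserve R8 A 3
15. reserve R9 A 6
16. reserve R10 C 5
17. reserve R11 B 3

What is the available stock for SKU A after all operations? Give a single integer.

Answer: 40

Derivation:
Step 1: reserve R1 A 4 -> on_hand[A=53 B=38 C=56] avail[A=49 B=38 C=56] open={R1}
Step 2: reserve R2 C 8 -> on_hand[A=53 B=38 C=56] avail[A=49 B=38 C=48] open={R1,R2}
Step 3: reserve R3 A 9 -> on_hand[A=53 B=38 C=56] avail[A=40 B=38 C=48] open={R1,R2,R3}
Step 4: cancel R3 -> on_hand[A=53 B=38 C=56] avail[A=49 B=38 C=48] open={R1,R2}
Step 5: reserve R4 C 8 -> on_hand[A=53 B=38 C=56] avail[A=49 B=38 C=40] open={R1,R2,R4}
Step 6: commit R1 -> on_hand[A=49 B=38 C=56] avail[A=49 B=38 C=40] open={R2,R4}
Step 7: reserve R5 C 8 -> on_hand[A=49 B=38 C=56] avail[A=49 B=38 C=32] open={R2,R4,R5}
Step 8: cancel R2 -> on_hand[A=49 B=38 C=56] avail[A=49 B=38 C=40] open={R4,R5}
Step 9: reserve R6 A 4 -> on_hand[A=49 B=38 C=56] avail[A=45 B=38 C=40] open={R4,R5,R6}
Step 10: cancel R4 -> on_hand[A=49 B=38 C=56] avail[A=45 B=38 C=48] open={R5,R6}
Step 11: cancel R6 -> on_hand[A=49 B=38 C=56] avail[A=49 B=38 C=48] open={R5}
Step 12: reserve R7 C 3 -> on_hand[A=49 B=38 C=56] avail[A=49 B=38 C=45] open={R5,R7}
Step 13: cancel R7 -> on_hand[A=49 B=38 C=56] avail[A=49 B=38 C=48] open={R5}
Step 14: reserve R8 A 3 -> on_hand[A=49 B=38 C=56] avail[A=46 B=38 C=48] open={R5,R8}
Step 15: reserve R9 A 6 -> on_hand[A=49 B=38 C=56] avail[A=40 B=38 C=48] open={R5,R8,R9}
Step 16: reserve R10 C 5 -> on_hand[A=49 B=38 C=56] avail[A=40 B=38 C=43] open={R10,R5,R8,R9}
Step 17: reserve R11 B 3 -> on_hand[A=49 B=38 C=56] avail[A=40 B=35 C=43] open={R10,R11,R5,R8,R9}
Final available[A] = 40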